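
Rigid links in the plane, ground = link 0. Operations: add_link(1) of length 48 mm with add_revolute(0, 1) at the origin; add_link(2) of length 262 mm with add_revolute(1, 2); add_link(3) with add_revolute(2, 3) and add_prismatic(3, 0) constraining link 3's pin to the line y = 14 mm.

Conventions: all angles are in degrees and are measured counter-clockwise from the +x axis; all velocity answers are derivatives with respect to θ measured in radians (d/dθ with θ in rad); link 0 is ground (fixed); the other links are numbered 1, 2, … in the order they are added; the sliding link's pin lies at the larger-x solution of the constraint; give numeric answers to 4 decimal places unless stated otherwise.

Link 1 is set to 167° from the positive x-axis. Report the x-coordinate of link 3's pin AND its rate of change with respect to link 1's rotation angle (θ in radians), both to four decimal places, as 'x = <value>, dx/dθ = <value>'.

geometry: r = 48 mm, L = 262 mm, e = 14 mm
crank pin P = (r cos θ, r sin θ) = (-46.769763, 10.797651)
h = r sin θ − e = 10.797651 − 14 = -3.202349
x = r cos θ + √(L² − h²) = -46.769763 + 261.980429 = 215.210665
dx/dθ = −r sin θ − h·r cos θ/√(L² − h²) (θ in radians; h = -3.202349) = -11.369346

x = 215.2107, dx/dθ = -11.3693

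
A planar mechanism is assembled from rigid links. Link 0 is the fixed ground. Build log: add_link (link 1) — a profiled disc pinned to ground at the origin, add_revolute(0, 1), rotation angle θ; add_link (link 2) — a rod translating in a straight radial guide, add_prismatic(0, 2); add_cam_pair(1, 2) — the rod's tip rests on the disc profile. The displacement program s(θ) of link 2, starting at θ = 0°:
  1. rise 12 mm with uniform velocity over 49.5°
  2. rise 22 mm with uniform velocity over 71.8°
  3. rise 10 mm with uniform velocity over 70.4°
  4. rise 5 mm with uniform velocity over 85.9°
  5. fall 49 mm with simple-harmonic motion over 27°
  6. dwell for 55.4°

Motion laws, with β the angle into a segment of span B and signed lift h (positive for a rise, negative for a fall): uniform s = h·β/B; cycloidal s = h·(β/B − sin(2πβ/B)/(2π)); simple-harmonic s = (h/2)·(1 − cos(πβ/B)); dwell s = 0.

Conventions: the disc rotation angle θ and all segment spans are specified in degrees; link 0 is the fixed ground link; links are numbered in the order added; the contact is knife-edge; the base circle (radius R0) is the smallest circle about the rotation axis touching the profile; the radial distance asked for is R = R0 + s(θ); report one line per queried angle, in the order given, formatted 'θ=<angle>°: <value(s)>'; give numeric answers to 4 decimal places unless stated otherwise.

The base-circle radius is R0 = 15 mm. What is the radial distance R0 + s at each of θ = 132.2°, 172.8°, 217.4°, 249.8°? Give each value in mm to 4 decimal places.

seg 1 [0°–49.5°] uniform, h=12: full span → s += 12 → s = 12.0000
seg 2 [49.5°–121.3°] uniform, h=22: full span → s += 22 → s = 34.0000
seg 3 [121.3°–191.7°] uniform, h=10: θ=132.2° here. β=10.9, B=70.4. 10·10.9/70.4 = 1.5483 → s = 35.5483
seg 3 [121.3°–191.7°] uniform, h=10: θ=172.8° here. β=51.5, B=70.4. 10·51.5/70.4 = 7.3153 → s = 41.3153
seg 3 [121.3°–191.7°] uniform, h=10: full span → s += 10 → s = 44.0000
seg 4 [191.7°–277.6°] uniform, h=5: θ=217.4° here. β=25.7, B=85.9. 5·25.7/85.9 = 1.4959 → s = 45.4959
seg 4 [191.7°–277.6°] uniform, h=5: θ=249.8° here. β=58.1, B=85.9. 5·58.1/85.9 = 3.3818 → s = 47.3818
θ=132.2°: R = R0 + s = 15 + 35.5483 = 50.5483
θ=172.8°: R = R0 + s = 15 + 41.3153 = 56.3153
θ=217.4°: R = R0 + s = 15 + 45.4959 = 60.4959
θ=249.8°: R = R0 + s = 15 + 47.3818 = 62.3818

θ=132.2°: 50.5483
θ=172.8°: 56.3153
θ=217.4°: 60.4959
θ=249.8°: 62.3818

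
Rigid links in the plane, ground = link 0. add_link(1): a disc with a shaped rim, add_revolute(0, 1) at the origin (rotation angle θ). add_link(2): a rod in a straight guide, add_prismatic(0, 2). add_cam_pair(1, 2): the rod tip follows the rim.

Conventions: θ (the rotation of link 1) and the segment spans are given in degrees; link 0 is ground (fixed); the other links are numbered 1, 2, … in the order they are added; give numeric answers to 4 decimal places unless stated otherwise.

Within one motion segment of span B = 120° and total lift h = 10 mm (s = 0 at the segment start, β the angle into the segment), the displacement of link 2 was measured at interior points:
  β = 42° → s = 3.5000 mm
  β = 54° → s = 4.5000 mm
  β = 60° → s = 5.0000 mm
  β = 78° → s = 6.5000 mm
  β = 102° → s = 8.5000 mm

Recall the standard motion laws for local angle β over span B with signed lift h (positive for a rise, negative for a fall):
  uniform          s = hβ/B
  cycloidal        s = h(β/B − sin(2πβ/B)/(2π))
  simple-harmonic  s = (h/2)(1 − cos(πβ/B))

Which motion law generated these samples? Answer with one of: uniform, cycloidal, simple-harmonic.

candidates at β/B = r: uniform s = h·r (linear in β); cycloidal s = h·(r − sin(2πr)/(2π)); simple-harmonic s = (h/2)(1 − cos(πr))
β=42°: printed 3.5000 | uniform 3.5000, cycloidal 2.2124, simple-harmonic 2.7300
β=54°: printed 4.5000 | uniform 4.5000, cycloidal 4.0082, simple-harmonic 4.2178
β=60°: printed 5.0000 | uniform 5.0000, cycloidal 5.0000, simple-harmonic 5.0000
β=78°: printed 6.5000 | uniform 6.5000, cycloidal 7.7876, simple-harmonic 7.2700
β=102°: printed 8.5000 | uniform 8.5000, cycloidal 9.7876, simple-harmonic 9.4550
only one law matches every sample → uniform

uniform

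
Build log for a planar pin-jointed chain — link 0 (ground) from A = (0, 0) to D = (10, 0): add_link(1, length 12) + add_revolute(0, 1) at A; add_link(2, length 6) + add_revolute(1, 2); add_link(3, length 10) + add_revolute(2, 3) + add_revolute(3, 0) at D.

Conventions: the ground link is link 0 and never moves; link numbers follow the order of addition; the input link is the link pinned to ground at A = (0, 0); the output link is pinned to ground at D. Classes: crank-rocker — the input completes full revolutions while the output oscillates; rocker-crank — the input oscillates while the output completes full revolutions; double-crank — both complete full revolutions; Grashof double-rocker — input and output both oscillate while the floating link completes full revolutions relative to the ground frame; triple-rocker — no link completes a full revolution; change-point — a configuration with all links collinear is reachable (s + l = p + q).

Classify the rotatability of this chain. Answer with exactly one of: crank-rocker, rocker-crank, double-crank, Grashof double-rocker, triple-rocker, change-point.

lengths: ground=10, input=12, coupler=6, output=10
sorted: s=6 (shortest), l=12 (longest), p+q=20
s + l = 18 vs p + q = 20
s + l < p + q (Grashof) with shortest = coupler link → Grashof double-rocker

Grashof double-rocker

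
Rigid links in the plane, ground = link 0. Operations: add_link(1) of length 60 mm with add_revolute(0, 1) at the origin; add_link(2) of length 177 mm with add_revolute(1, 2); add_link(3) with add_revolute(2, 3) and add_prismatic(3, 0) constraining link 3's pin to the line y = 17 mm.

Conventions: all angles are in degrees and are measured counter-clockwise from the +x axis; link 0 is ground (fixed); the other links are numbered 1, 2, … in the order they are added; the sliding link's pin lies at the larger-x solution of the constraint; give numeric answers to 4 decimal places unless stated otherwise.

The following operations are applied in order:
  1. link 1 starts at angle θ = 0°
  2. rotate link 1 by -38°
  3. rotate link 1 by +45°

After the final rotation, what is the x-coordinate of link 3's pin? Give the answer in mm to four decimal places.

geometry: r = 60 mm, L = 177 mm, e = 17 mm; θ starts at 0°
rotate link 1 by -38°: θ ← 0° -38° = -38°
rotate link 1 by +45°: θ ← -38° +45° = 7°
crank pin P = (r cos θ, r sin θ) = (59.552769, 7.312161)
h = r sin θ − e = 7.312161 − 17 = -9.687839
x = r cos θ + √(L² − h²) = 59.552769 + 176.734676 = 236.287445

236.2874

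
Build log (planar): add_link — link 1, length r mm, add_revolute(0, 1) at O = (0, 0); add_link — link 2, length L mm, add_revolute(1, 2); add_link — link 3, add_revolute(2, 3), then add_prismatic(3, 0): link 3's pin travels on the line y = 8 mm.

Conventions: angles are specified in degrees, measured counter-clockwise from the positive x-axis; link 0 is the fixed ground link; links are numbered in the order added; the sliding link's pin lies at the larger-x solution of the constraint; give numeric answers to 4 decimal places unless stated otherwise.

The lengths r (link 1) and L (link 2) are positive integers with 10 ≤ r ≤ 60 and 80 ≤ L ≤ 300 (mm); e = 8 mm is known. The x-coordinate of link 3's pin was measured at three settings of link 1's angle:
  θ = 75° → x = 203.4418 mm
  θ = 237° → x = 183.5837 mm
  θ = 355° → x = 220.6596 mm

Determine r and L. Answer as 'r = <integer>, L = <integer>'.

constraint per measurement: (x − r cos θ)² + (r sin θ − e)² = L²
subtracting the θ₁ and θ₂ equations cancels the r² and L² terms:
r = (x₁² − x₂²) / (2[(x₁cos θ₁ + e sin θ₁) − (x₂cos θ₂ + e sin θ₂)]) = 23.0000 → r = 23
L² = (x₁ − r cos θ₁)² + (r sin θ₁ − e)² = 39203.9931 → L = 198.0000 → L = 198
check at θ₃=355°: x = 220.6596 (printed 220.6596) ✓

r = 23, L = 198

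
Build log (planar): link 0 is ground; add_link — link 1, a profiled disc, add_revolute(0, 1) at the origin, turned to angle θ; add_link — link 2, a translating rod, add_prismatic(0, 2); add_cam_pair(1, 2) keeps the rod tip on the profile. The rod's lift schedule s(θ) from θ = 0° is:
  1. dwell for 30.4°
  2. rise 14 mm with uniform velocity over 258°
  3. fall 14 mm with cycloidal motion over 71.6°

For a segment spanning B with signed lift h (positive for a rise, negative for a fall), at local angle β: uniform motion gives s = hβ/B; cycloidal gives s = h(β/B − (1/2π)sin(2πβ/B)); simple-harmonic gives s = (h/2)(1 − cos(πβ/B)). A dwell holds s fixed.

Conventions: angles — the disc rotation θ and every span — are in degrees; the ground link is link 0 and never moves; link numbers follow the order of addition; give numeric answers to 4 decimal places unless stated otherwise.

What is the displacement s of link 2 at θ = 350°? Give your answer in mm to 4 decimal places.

seg 1 [0°–30.4°] dwell: s stays 0.0000
seg 2 [30.4°–288.4°] uniform, h=14: full span → s += 14 → s = 14.0000
seg 3 [288.4°–360°] cycloidal, h=-14: θ=350° here. β=61.6, B=71.6. -14·(0.8603 − sin(2π·0.8603)/(2π)) = -13.7585 → s = 0.2415

0.2415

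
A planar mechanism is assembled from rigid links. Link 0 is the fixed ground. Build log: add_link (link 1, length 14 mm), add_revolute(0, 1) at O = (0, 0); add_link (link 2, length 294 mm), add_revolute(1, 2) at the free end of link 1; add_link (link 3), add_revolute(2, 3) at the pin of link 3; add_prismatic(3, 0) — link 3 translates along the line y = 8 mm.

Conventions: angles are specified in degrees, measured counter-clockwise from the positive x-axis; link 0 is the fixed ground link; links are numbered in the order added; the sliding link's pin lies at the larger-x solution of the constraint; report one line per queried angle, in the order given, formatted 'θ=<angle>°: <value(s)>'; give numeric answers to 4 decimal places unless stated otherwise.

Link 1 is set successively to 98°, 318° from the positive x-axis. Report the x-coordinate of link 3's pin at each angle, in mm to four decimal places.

geometry: r = 14 mm, L = 294 mm, e = 8 mm
θ=98°: crank pin P = (r cos θ, r sin θ) = (-1.948423, 13.863753)
θ=98°: h = r sin θ − e = 13.863753 − 8 = 5.863753
θ=98°: x = r cos θ + √(L² − h²) = -1.948423 + 293.941519 = 291.993095
θ=318°: crank pin P = (r cos θ, r sin θ) = (10.404028, -9.367828)
θ=318°: h = r sin θ − e = -9.367828 − 8 = -17.367828
θ=318°: x = r cos θ + √(L² − h²) = 10.404028 + 293.486556 = 303.890584

θ=98°: 291.9931
θ=318°: 303.8906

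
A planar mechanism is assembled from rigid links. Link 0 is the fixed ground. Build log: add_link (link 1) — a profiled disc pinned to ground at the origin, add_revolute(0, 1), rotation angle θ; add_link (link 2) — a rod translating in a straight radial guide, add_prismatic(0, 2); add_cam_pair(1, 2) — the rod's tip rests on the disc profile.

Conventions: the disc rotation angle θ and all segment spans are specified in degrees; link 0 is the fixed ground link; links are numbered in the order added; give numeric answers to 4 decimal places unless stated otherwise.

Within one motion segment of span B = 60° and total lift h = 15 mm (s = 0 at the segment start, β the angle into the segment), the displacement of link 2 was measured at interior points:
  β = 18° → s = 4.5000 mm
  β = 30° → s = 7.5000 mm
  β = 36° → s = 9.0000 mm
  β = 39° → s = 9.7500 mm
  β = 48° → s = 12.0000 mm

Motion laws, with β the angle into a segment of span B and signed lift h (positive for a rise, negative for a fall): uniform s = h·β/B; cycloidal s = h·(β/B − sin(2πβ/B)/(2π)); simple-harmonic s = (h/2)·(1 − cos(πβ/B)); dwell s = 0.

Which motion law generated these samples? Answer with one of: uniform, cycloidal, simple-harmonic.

candidates at β/B = r: uniform s = h·r (linear in β); cycloidal s = h·(r − sin(2πr)/(2π)); simple-harmonic s = (h/2)(1 − cos(πr))
β=18°: printed 4.5000 | uniform 4.5000, cycloidal 2.2295, simple-harmonic 3.0916
β=30°: printed 7.5000 | uniform 7.5000, cycloidal 7.5000, simple-harmonic 7.5000
β=36°: printed 9.0000 | uniform 9.0000, cycloidal 10.4032, simple-harmonic 9.8176
β=39°: printed 9.7500 | uniform 9.7500, cycloidal 11.6814, simple-harmonic 10.9049
β=48°: printed 12.0000 | uniform 12.0000, cycloidal 14.2705, simple-harmonic 13.5676
only one law matches every sample → uniform

uniform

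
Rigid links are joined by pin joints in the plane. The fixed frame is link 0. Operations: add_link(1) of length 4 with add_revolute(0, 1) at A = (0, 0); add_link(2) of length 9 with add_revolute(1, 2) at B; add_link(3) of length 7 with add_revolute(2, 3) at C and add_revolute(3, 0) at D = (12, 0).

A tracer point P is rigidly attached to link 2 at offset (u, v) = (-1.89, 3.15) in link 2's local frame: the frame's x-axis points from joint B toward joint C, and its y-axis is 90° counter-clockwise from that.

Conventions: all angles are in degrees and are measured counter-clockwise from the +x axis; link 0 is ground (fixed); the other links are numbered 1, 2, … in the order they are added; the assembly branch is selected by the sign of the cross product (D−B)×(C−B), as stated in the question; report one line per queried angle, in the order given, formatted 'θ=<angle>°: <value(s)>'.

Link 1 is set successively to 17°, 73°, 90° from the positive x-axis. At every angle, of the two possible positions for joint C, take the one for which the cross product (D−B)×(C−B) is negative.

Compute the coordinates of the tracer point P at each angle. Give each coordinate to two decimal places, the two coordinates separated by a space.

A=(0,0), D=(12.00,0)
θ=17°: B = A + 4.00·(cos17°, sin17°) = (3.8252, 1.1695)
θ=17°: |BD| = 8.2580
θ=17°: circle(B,9.00) ∩ circle(D,7.00): a=6.0665, h=6.6481
θ=17°:   candidates: C₊=(10.7721,6.8915) cross=54.900; C₋=(8.8891,-6.2707) cross=-54.900
θ=17°:   branch - wants cross < 0 → take C=(8.8891,-6.2707) (cross=-54.900)
θ=17°: ex = (C−B)/|BC| = (0.5627,-0.8267); ey = (0.8267,0.5627)
θ=17°: P = B + -1.89·ex + 3.15·ey = (5.3659,4.5043)
θ=73°: B = A + 4.00·(cos73°, sin73°) = (1.1695, 3.8252)
θ=73°: |BD| = 11.4862
θ=73°: circle(B,9.00) ∩ circle(D,7.00): a=7.1361, h=5.4842
θ=73°:   candidates: C₊=(9.7246,6.6199) cross=62.993; C₋=(6.0718,-3.7224) cross=-62.993
θ=73°:   branch - wants cross < 0 → take C=(6.0718,-3.7224) (cross=-62.993)
θ=73°: ex = (C−B)/|BC| = (0.5447,-0.8386); ey = (0.8386,0.5447)
θ=73°: P = B + -1.89·ex + 3.15·ey = (2.7817,7.1260)
θ=90°: B = A + 4.00·(cos90°, sin90°) = (0.0000, 4.0000)
θ=90°: |BD| = 12.6491
θ=90°: circle(B,9.00) ∩ circle(D,7.00): a=7.5895, h=4.8374
θ=90°:   candidates: C₊=(8.7297,6.1891) cross=61.188; C₋=(5.6703,-2.9891) cross=-61.188
θ=90°:   branch - wants cross < 0 → take C=(5.6703,-2.9891) (cross=-61.188)
θ=90°: ex = (C−B)/|BC| = (0.6300,-0.7766); ey = (0.7766,0.6300)
θ=90°: P = B + -1.89·ex + 3.15·ey = (1.2554,7.4523)

θ=17°: 5.37 4.50
θ=73°: 2.78 7.13
θ=90°: 1.26 7.45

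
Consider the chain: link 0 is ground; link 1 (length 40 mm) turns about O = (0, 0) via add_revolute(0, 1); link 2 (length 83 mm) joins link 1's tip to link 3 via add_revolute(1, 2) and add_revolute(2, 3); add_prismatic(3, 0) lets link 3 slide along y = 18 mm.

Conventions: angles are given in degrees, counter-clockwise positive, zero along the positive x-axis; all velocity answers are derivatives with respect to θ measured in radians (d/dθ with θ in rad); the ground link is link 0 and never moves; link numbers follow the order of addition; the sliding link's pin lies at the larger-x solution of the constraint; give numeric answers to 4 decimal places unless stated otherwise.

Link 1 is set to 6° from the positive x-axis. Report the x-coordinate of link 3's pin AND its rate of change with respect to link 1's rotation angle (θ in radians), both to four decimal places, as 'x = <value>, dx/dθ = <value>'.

geometry: r = 40 mm, L = 83 mm, e = 18 mm
crank pin P = (r cos θ, r sin θ) = (39.780876, 4.181139)
h = r sin θ − e = 4.181139 − 18 = -13.818861
x = r cos θ + √(L² − h²) = 39.780876 + 81.841549 = 121.622424
dx/dθ = −r sin θ − h·r cos θ/√(L² − h²) (θ in radians; h = -13.818861) = 2.535822

x = 121.6224, dx/dθ = 2.5358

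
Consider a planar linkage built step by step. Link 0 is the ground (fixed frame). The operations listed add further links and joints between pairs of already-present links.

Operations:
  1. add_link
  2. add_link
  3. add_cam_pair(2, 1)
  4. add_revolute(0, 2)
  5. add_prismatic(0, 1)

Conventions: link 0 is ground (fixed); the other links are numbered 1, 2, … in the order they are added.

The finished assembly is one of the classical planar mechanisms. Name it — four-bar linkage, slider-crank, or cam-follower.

links: 3 (incl. ground); joints: 1 revolute, 1 prismatic, 1 higher (cam) pair, forming one closed loop
3 links, revolute + prismatic + higher pair in one loop → cam-follower

cam-follower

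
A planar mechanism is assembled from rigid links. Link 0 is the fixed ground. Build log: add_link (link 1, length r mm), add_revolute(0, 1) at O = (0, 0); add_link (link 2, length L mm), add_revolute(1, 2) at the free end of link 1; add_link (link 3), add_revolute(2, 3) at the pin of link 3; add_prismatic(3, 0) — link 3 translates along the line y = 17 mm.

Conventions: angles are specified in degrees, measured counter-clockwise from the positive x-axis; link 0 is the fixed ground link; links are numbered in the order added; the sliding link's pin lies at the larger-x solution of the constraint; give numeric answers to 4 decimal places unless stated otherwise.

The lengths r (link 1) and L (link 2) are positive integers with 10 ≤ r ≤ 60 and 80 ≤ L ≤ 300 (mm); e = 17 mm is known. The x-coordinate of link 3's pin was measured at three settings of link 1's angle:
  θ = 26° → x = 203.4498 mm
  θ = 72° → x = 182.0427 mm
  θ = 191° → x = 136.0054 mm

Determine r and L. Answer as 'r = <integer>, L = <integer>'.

constraint per measurement: (x − r cos θ)² + (r sin θ − e)² = L²
subtracting the θ₁ and θ₂ equations cancels the r² and L² terms:
r = (x₁² − x₂²) / (2[(x₁cos θ₁ + e sin θ₁) − (x₂cos θ₂ + e sin θ₂)]) = 35.0000 → r = 35
L² = (x₁ − r cos θ₁)² + (r sin θ₁ − e)² = 29583.9966 → L = 172.0000 → L = 172
check at θ₃=191°: x = 136.0054 (printed 136.0054) ✓

r = 35, L = 172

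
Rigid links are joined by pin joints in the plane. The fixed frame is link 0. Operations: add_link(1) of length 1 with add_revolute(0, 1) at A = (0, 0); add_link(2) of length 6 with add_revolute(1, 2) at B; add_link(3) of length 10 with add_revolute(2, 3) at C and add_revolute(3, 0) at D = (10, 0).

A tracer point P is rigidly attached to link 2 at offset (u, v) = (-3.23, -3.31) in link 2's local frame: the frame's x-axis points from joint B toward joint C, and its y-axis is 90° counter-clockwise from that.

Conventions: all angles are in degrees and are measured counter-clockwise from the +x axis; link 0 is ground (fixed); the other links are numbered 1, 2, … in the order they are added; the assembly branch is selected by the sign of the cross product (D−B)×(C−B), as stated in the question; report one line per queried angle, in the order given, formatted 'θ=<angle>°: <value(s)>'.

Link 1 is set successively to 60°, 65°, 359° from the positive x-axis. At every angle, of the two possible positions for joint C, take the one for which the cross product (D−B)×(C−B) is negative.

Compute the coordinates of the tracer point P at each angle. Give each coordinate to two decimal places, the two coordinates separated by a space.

A=(0,0), D=(10.00,0)
θ=60°: B = A + 1.00·(cos60°, sin60°) = (0.5000, 0.8660)
θ=60°: |BD| = 9.5394
θ=60°: circle(B,6.00) ∩ circle(D,10.00): a=1.4152, h=5.8307
θ=60°:   candidates: C₊=(2.4387,6.5442) cross=55.621; C₋=(1.3800,-5.0691) cross=-55.621
θ=60°:   branch - wants cross < 0 → take C=(1.3800,-5.0691) (cross=-55.621)
θ=60°: ex = (C−B)/|BC| = (0.1467,-0.9892); ey = (0.9892,0.1467)
θ=60°: P = B + -3.23·ex + -3.31·ey = (-3.2479,3.5756)
θ=65°: B = A + 1.00·(cos65°, sin65°) = (0.4226, 0.9063)
θ=65°: |BD| = 9.6202
θ=65°: circle(B,6.00) ∩ circle(D,10.00): a=1.4837, h=5.8136
θ=65°:   candidates: C₊=(2.4475,6.5543) cross=55.928; C₋=(1.3521,-5.0213) cross=-55.928
θ=65°:   branch - wants cross < 0 → take C=(1.3521,-5.0213) (cross=-55.928)
θ=65°: ex = (C−B)/|BC| = (0.1549,-0.9879); ey = (0.9879,0.1549)
θ=65°: P = B + -3.23·ex + -3.31·ey = (-3.3478,3.5846)
θ=359°: B = A + 1.00·(cos359°, sin359°) = (0.9998, -0.0175)
θ=359°: |BD| = 9.0002
θ=359°: circle(B,6.00) ∩ circle(D,10.00): a=0.9446, h=5.9252
θ=359°:   candidates: C₊=(1.9330,5.9095) cross=53.328; C₋=(1.9559,-5.9408) cross=-53.328
θ=359°:   branch - wants cross < 0 → take C=(1.9559,-5.9408) (cross=-53.328)
θ=359°: ex = (C−B)/|BC| = (0.1593,-0.9872); ey = (0.9872,0.1593)
θ=359°: P = B + -3.23·ex + -3.31·ey = (-2.7826,2.6438)

θ=60°: -3.25 3.58
θ=65°: -3.35 3.58
θ=359°: -2.78 2.64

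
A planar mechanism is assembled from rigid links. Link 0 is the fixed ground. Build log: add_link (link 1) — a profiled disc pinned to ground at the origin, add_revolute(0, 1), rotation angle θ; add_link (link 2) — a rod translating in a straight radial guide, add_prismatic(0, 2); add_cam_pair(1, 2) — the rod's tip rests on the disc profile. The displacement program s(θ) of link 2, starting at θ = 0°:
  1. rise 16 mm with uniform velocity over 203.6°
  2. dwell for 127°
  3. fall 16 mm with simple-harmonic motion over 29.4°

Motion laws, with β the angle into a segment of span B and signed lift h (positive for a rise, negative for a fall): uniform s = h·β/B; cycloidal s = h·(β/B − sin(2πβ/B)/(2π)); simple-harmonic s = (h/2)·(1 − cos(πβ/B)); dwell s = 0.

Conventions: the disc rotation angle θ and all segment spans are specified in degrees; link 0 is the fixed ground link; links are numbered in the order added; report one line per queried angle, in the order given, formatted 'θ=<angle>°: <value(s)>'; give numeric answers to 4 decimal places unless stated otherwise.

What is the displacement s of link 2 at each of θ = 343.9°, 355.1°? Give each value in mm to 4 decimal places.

seg 1 [0°–203.6°] uniform, h=16: full span → s += 16 → s = 16.0000
seg 2 [203.6°–330.6°] dwell: s stays 16.0000
seg 3 [330.6°–360°] simple-harmonic, h=-16: θ=343.9° here. β=13.3, B=29.4. -16/2·(1 − cos(π·0.4524)) = -6.8077 → s = 9.1923
seg 3 [330.6°–360°] simple-harmonic, h=-16: θ=355.1° here. β=24.5, B=29.4. -16/2·(1 − cos(π·0.8333)) = -14.9282 → s = 1.0718

θ=343.9°: 9.1923
θ=355.1°: 1.0718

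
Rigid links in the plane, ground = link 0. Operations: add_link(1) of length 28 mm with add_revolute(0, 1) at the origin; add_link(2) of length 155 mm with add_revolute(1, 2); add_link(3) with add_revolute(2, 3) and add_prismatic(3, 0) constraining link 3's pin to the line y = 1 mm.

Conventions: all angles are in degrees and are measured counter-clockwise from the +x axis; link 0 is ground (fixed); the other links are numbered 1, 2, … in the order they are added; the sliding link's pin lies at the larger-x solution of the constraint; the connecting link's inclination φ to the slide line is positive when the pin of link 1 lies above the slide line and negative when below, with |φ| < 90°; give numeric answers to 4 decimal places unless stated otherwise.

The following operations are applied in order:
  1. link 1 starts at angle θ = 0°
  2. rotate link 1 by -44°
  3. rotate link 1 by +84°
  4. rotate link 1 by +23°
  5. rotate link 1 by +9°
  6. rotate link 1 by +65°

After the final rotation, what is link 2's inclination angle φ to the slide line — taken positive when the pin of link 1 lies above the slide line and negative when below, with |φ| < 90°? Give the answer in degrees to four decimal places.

geometry: r = 28 mm, L = 155 mm, e = 1 mm; θ starts at 0°
rotate link 1 by -44°: θ ← 0° -44° = -44°
rotate link 1 by +84°: θ ← -44° +84° = 40°
rotate link 1 by +23°: θ ← 40° +23° = 63°
rotate link 1 by +9°: θ ← 63° +9° = 72°
rotate link 1 by +65°: θ ← 72° +65° = 137°
h = r sin θ − e = 19.095954 − 1 = 18.095954
sin φ = h / L = 18.095954 / 155 = 0.11674809
φ = arcsin(0.11674809) = 6.704463°

6.7045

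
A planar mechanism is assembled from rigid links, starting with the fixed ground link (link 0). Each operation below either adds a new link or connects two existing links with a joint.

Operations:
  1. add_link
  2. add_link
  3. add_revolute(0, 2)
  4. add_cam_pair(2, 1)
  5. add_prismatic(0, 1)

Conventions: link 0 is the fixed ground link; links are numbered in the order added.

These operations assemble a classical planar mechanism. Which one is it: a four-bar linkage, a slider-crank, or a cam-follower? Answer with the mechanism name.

links: 3 (incl. ground); joints: 1 revolute, 1 prismatic, 1 higher (cam) pair, forming one closed loop
3 links, revolute + prismatic + higher pair in one loop → cam-follower

cam-follower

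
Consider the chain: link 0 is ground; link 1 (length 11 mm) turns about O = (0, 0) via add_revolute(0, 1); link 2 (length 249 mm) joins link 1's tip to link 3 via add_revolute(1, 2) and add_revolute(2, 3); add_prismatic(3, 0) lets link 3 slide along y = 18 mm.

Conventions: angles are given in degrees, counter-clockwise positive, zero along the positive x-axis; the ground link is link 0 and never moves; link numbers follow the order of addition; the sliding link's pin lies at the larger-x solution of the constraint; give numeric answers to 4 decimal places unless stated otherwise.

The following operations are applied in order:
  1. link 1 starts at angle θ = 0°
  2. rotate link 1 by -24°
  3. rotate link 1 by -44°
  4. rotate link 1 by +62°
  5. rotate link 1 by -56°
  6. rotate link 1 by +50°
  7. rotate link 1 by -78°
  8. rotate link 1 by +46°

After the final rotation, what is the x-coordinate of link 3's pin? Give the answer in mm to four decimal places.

geometry: r = 11 mm, L = 249 mm, e = 18 mm; θ starts at 0°
rotate link 1 by -24°: θ ← 0° -24° = -24°
rotate link 1 by -44°: θ ← -24° -44° = -68°
rotate link 1 by +62°: θ ← -68° +62° = -6°
rotate link 1 by -56°: θ ← -6° -56° = -62°
rotate link 1 by +50°: θ ← -62° +50° = -12°
rotate link 1 by -78°: θ ← -12° -78° = -90°
rotate link 1 by +46°: θ ← -90° +46° = -44°
crank pin P = (r cos θ, r sin θ) = (7.912738, -7.641242)
h = r sin θ − e = -7.641242 − 18 = -25.641242
x = r cos θ + √(L² − h²) = 7.912738 + 247.676254 = 255.588992

255.5890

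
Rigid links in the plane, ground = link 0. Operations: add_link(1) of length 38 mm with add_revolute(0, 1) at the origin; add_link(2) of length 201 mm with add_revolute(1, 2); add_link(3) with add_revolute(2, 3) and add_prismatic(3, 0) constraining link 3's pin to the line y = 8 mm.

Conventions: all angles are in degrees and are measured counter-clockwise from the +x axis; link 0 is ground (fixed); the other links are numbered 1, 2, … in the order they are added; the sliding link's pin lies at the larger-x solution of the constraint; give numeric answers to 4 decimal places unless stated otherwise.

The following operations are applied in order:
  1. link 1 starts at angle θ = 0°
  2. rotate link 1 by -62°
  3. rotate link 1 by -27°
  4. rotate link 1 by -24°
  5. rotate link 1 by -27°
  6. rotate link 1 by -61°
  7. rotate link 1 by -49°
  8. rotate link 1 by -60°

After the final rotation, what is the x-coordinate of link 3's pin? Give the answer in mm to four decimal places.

geometry: r = 38 mm, L = 201 mm, e = 8 mm; θ starts at 0°
rotate link 1 by -62°: θ ← 0° -62° = -62°
rotate link 1 by -27°: θ ← -62° -27° = -89°
rotate link 1 by -24°: θ ← -89° -24° = -113°
rotate link 1 by -27°: θ ← -113° -27° = -140°
rotate link 1 by -61°: θ ← -140° -61° = -201°
rotate link 1 by -49°: θ ← -201° -49° = -250°
rotate link 1 by -60°: θ ← -250° -60° = -310°
crank pin P = (r cos θ, r sin θ) = (24.425929, 29.109689)
h = r sin θ − e = 29.109689 − 8 = 21.109689
x = r cos θ + √(L² − h²) = 24.425929 + 199.888421 = 224.314351

224.3144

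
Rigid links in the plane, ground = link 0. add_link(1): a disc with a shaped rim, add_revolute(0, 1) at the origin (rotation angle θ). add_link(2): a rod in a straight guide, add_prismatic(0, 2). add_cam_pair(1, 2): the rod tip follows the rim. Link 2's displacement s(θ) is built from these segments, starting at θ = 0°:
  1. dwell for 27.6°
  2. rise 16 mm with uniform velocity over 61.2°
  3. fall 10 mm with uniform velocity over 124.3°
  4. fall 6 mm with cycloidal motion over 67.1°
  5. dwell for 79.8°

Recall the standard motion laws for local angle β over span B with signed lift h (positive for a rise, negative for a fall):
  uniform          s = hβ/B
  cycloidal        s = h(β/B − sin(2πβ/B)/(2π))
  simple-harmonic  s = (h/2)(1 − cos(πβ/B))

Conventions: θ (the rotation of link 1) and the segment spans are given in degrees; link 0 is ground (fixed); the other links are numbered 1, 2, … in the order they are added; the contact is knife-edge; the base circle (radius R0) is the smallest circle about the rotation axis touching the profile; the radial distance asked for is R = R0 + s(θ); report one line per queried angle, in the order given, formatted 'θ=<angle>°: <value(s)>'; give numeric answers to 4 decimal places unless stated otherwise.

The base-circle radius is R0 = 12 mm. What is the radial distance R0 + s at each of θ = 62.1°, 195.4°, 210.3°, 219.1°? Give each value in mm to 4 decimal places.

segment 1 (0° to 27.6°, dwell): s unchanged at 0.0000
θ = 62.1° falls in segment 2 (27.6° to 88.8°, uniform, h = 16): β = 62.1 − 27.6 = 34.5°, B = 61.2°; Δs = 16·34.5/61.2 = 9.0196; s = 0.0000 + 9.0196 = 9.0196
segment 2 (27.6° to 88.8°, uniform, h = 16) is passed completely: s = 0.0000 + (16) = 16.0000
θ = 195.4° falls in segment 3 (88.8° to 213.1°, uniform, h = -10): β = 195.4 − 88.8 = 106.6°, B = 124.3°; Δs = -10·106.6/124.3 = -8.5760; s = 16.0000 − 8.5760 = 7.4240
θ = 210.3° falls in segment 3 (88.8° to 213.1°, uniform, h = -10): β = 210.3 − 88.8 = 121.5°, B = 124.3°; Δs = -10·121.5/124.3 = -9.7747; s = 16.0000 − 9.7747 = 6.2253
segment 3 (88.8° to 213.1°, uniform, h = -10) is passed completely: s = 16.0000 + (-10) = 6.0000
θ = 219.1° falls in segment 4 (213.1° to 280.2°, cycloidal, h = -6): β = 219.1 − 213.1 = 6°, B = 67.1°; Δs = -6·(0.0894 − sin(2π·0.0894)/(2π)) = -0.0278; s = 6.0000 − 0.0278 = 5.9722
θ=62.1°: R = R0 + s = 12 + 9.0196 = 21.0196
θ=195.4°: R = R0 + s = 12 + 7.4240 = 19.4240
θ=210.3°: R = R0 + s = 12 + 6.2253 = 18.2253
θ=219.1°: R = R0 + s = 12 + 5.9722 = 17.9722

θ=62.1°: 21.0196
θ=195.4°: 19.4240
θ=210.3°: 18.2253
θ=219.1°: 17.9722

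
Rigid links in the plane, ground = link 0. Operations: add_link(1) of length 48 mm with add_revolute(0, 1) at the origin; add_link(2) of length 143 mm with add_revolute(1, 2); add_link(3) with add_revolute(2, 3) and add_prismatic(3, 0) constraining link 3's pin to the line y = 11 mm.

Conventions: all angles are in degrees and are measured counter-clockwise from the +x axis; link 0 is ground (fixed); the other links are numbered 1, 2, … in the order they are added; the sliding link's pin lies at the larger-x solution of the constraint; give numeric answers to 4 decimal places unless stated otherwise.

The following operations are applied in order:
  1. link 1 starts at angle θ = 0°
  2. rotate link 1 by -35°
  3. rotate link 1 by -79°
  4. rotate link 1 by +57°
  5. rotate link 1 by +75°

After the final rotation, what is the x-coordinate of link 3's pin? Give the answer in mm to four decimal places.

geometry: r = 48 mm, L = 143 mm, e = 11 mm; θ starts at 0°
rotate link 1 by -35°: θ ← 0° -35° = -35°
rotate link 1 by -79°: θ ← -35° -79° = -114°
rotate link 1 by +57°: θ ← -114° +57° = -57°
rotate link 1 by +75°: θ ← -57° +75° = 18°
crank pin P = (r cos θ, r sin θ) = (45.650713, 14.832816)
h = r sin θ − e = 14.832816 − 11 = 3.832816
x = r cos θ + √(L² − h²) = 45.650713 + 142.948625 = 188.599338

188.5993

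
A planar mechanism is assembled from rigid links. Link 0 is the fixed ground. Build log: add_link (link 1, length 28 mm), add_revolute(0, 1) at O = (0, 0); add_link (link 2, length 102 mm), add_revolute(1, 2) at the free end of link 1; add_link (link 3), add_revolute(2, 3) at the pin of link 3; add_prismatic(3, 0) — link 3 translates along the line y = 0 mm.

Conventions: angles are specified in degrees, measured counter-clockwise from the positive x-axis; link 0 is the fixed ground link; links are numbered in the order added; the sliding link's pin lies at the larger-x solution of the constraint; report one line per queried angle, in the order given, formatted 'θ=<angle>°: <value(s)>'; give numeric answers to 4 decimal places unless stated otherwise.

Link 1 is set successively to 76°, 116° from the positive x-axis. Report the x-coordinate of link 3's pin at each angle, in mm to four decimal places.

geometry: r = 28 mm, L = 102 mm, e = 0 mm
θ=76°: crank pin P = (r cos θ, r sin θ) = (6.773813, 27.168280)
θ=76°: h = r sin θ − e = 27.168280 − 0 = 27.168280
θ=76°: x = r cos θ + √(L² − h²) = 6.773813 + 98.315230 = 105.089044
θ=116°: crank pin P = (r cos θ, r sin θ) = (-12.274392, 25.166233)
θ=116°: h = r sin θ − e = 25.166233 − 0 = 25.166233
θ=116°: x = r cos θ + √(L² − h²) = -12.274392 + 98.846652 = 86.572260

θ=76°: 105.0890
θ=116°: 86.5723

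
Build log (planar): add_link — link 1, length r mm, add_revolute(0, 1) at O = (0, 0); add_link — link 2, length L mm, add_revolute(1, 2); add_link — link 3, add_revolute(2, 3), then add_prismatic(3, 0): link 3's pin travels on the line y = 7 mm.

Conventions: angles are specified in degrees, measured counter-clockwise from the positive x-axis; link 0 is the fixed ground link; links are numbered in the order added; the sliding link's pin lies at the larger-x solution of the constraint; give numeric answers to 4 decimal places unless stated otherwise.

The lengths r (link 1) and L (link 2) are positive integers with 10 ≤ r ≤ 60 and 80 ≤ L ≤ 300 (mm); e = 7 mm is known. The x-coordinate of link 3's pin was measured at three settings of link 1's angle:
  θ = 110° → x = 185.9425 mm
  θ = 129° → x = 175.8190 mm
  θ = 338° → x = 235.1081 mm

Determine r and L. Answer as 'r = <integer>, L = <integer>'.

constraint per measurement: (x − r cos θ)² + (r sin θ − e)² = L²
subtracting the θ₁ and θ₂ equations cancels the r² and L² terms:
r = (x₁² − x₂²) / (2[(x₁cos θ₁ + e sin θ₁) − (x₂cos θ₂ + e sin θ₂)]) = 37.9999 → r = 38
L² = (x₁ − r cos θ₁)² + (r sin θ₁ − e)² = 40400.9990 → L = 201.0000 → L = 201
check at θ₃=338°: x = 235.1081 (printed 235.1081) ✓

r = 38, L = 201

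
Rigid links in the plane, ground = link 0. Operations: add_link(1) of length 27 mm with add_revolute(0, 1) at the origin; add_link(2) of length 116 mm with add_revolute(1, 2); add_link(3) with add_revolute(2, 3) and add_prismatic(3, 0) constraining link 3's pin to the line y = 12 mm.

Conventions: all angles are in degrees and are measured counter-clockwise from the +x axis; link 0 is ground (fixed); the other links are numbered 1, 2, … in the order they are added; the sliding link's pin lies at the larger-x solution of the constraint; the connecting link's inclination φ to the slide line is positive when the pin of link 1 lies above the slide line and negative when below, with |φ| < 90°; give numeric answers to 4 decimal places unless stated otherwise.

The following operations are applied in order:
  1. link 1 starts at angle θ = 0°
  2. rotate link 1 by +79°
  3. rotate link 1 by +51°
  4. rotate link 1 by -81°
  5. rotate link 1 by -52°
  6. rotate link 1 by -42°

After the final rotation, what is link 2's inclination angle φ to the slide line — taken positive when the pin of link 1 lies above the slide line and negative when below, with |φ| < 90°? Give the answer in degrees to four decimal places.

geometry: r = 27 mm, L = 116 mm, e = 12 mm; θ starts at 0°
rotate link 1 by +79°: θ ← 0° +79° = 79°
rotate link 1 by +51°: θ ← 79° +51° = 130°
rotate link 1 by -81°: θ ← 130° -81° = 49°
rotate link 1 by -52°: θ ← 49° -52° = -3°
rotate link 1 by -42°: θ ← -3° -42° = -45°
h = r sin θ − e = -19.091883 − 12 = -31.091883
sin φ = h / L = -31.091883 / 116 = -0.26803347
φ = arcsin(-0.26803347) = -15.547281°

-15.5473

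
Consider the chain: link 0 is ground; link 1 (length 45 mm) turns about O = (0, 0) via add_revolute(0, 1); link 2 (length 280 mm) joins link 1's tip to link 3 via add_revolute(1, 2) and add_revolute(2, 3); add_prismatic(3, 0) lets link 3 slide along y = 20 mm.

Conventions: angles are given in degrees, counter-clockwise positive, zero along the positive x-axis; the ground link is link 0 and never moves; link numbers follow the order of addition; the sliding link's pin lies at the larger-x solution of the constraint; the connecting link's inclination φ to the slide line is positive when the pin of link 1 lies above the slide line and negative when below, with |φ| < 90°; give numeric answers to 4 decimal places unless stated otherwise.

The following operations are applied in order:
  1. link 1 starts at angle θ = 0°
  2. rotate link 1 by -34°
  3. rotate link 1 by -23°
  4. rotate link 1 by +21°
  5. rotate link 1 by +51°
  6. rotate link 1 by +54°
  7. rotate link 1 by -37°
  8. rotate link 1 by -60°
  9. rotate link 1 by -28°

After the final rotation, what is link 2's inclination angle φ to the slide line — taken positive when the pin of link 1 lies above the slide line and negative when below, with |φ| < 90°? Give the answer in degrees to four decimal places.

geometry: r = 45 mm, L = 280 mm, e = 20 mm; θ starts at 0°
rotate link 1 by -34°: θ ← 0° -34° = -34°
rotate link 1 by -23°: θ ← -34° -23° = -57°
rotate link 1 by +21°: θ ← -57° +21° = -36°
rotate link 1 by +51°: θ ← -36° +51° = 15°
rotate link 1 by +54°: θ ← 15° +54° = 69°
rotate link 1 by -37°: θ ← 69° -37° = 32°
rotate link 1 by -60°: θ ← 32° -60° = -28°
rotate link 1 by -28°: θ ← -28° -28° = -56°
h = r sin θ − e = -37.306691 − 20 = -57.306691
sin φ = h / L = -57.306691 / 280 = -0.20466675
φ = arcsin(-0.20466675) = -11.809992°

-11.8100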